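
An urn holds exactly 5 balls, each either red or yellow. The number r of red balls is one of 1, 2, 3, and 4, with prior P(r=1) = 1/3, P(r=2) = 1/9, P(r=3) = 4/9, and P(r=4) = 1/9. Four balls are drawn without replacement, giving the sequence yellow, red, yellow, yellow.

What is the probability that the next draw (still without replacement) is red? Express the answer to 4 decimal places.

0.1429

The likelihood of the observed sequence under each hypothesis: P(data | r = 1) = (4/5)(1/4)(3/3)(2/2) = 1/5; P(data | r = 2) = (3/5)(2/4)(2/3)(1/2) = 1/10; P(data | r = 3) = (2/5)(3/4)(1/3)(0/2) = 0; P(data | r = 4) = (1/5)(4/4)(0/3) = 0.
Weighting by the prior gives 1/3 · 1/5 = 1/15, 1/9 · 1/10 = 1/90, 4/9 · 0 = 0, 1/9 · 0 = 0; with total 7/90.
The posterior is then P(r = 1 | data) = 6/7, P(r = 2 | data) = 1/7, P(r = 3 | data) = 0, P(r = 4 | data) = 0.
So P(red next | data) = Σ P(red next | H) P(H | data) = (0)(6/7) + (1)(1/7) = 1/7.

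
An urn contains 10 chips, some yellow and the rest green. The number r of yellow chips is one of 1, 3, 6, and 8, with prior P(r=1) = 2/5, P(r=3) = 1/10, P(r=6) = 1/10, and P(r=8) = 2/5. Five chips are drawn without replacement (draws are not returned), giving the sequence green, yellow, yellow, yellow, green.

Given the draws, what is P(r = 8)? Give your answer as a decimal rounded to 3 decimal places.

0.614

For each hypothesis, P(data | H) works out to: P(data | r = 1) = (9/10)(1/9)(0/8) = 0; P(data | r = 3) = (7/10)(3/9)(2/8)(1/7)(6/6) = 0.0083333; P(data | r = 6) = (4/10)(6/9)(5/8)(4/7)(3/6) = 0.047619; P(data | r = 8) = (2/10)(8/9)(7/8)(6/7)(1/6) = 0.022222.
Multiplying each by its prior: 2/5 · 0 = 0, 1/10 · 0.0083333 = 0.00083333, 1/10 · 0.047619 = 0.0047619, 2/5 · 0.022222 = 0.0088889; these sum to 0.014484.
Hence P(r = 8 | data) = (0.0088889) / (0.014484) = 0.6137.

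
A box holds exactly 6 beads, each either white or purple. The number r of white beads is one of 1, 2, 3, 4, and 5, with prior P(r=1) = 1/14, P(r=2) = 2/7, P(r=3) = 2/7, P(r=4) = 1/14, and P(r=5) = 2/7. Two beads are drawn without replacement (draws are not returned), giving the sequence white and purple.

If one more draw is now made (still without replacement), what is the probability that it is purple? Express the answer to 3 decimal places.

0.485

The likelihood of the observed sequence under each hypothesis: P(data | r = 1) = (1/6)(5/5) = 1/6; P(data | r = 2) = (2/6)(4/5) = 4/15; P(data | r = 3) = (3/6)(3/5) = 3/10; P(data | r = 4) = (4/6)(2/5) = 4/15; P(data | r = 5) = (5/6)(1/5) = 1/6.
Weighting by the prior gives 1/14 · 1/6 = 1/84, 2/7 · 4/15 = 8/105, 2/7 · 3/10 = 3/35, 1/14 · 4/15 = 2/105, 2/7 · 1/6 = 1/21; with total 101/420.
The posterior is then P(r = 1 | data) = 5/101, P(r = 2 | data) = 32/101, P(r = 3 | data) = 36/101, P(r = 4 | data) = 8/101, P(r = 5 | data) = 20/101.
The predictive probability is P(purple next | data) = (1)(5/101) + (3/4)(32/101) + (1/2)(36/101) + (1/4)(8/101) + (0)(20/101) = 49/101.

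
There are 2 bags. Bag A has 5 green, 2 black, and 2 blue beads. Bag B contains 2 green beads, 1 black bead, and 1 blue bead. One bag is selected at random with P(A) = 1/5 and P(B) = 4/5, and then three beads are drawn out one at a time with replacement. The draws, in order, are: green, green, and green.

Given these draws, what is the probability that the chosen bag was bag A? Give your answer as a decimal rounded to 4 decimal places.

0.2554

Compute the likelihood of the observed sequence for each case: P(data | bag A) = (5/9)(5/9)(5/9) = 0.17147; P(data | bag B) = (2/4)(2/4)(2/4) = 0.125.
Multiplying each by its prior: 1/5 · 0.17147 = 0.034294, 4/5 · 0.125 = 0.1; these sum to 0.13429.
By Bayes' rule, P(bag A | data) = (0.034294) / (0.13429) = 0.25536.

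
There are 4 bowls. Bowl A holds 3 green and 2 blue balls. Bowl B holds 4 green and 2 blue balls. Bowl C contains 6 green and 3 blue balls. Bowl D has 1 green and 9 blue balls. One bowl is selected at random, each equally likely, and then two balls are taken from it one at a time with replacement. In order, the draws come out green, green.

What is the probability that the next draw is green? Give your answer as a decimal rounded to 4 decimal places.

Under each hypothesis, the probability of the observed sequence is: P(data | bowl A) = (3/5)(3/5) = 0.36; P(data | bowl B) = (4/6)(4/6) = 0.44444; P(data | bowl C) = (6/9)(6/9) = 0.44444; P(data | bowl D) = (1/10)(1/10) = 0.01.
Weighting by the prior gives 1/4 · 0.36 = 0.09, 1/4 · 0.44444 = 0.11111, 1/4 · 0.44444 = 0.11111, 1/4 · 0.01 = 0.0025; these sum to 0.31472.
Dividing through by the total gives posterior P(bowl A | data) = 0.28597, P(bowl B | data) = 0.35305, P(bowl C | data) = 0.35305, P(bowl D | data) = 0.0079435.
So P(green next | data) = Σ P(green next | H) P(H | data) = (3/5)(0.28597) + (2/3)(0.35305) + (2/3)(0.35305) + (1/10)(0.0079435) = 0.6431.

0.6431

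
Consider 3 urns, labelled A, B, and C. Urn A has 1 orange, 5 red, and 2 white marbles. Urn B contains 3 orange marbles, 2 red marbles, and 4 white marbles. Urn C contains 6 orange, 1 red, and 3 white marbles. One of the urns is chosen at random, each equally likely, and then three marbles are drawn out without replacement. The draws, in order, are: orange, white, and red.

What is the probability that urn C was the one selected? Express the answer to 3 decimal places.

Under each hypothesis, the probability of the observed sequence is: P(data | urn A) = (1/8)(2/7)(5/6) = 0.029762; P(data | urn B) = (3/9)(4/8)(2/7) = 0.047619; P(data | urn C) = (6/10)(3/9)(1/8) = 0.025.
Weighting by the prior gives 1/3 · 0.029762 = 0.0099206, 1/3 · 0.047619 = 0.015873, 1/3 · 0.025 = 0.0083333; summing to 0.034127.
Hence P(urn C | data) = (0.0083333) / (0.034127) = 0.24419.

0.244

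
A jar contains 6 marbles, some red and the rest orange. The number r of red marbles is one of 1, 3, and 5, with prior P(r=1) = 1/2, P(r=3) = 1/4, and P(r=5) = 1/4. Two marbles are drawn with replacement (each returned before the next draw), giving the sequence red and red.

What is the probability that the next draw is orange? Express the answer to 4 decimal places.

0.2870

The likelihood of the observed sequence under each hypothesis: P(data | r = 1) = (1/6)(1/6) = 1/36; P(data | r = 3) = (3/6)(3/6) = 1/4; P(data | r = 5) = (5/6)(5/6) = 25/36.
The prior-weighted likelihoods are 1/2 · 1/36 = 1/72, 1/4 · 1/4 = 1/16, 1/4 · 25/36 = 25/144; these sum to 1/4.
The posterior is then P(r = 1 | data) = 1/18, P(r = 3 | data) = 1/4, P(r = 5 | data) = 25/36.
The predictive probability is P(orange next | data) = (5/6)(1/18) + (1/2)(1/4) + (1/6)(25/36) = 31/108.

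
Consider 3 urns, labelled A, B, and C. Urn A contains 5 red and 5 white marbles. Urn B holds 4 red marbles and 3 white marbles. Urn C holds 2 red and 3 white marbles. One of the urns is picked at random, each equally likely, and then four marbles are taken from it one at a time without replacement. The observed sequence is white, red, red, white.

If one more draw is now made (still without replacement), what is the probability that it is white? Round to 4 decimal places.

Compute the likelihood of the observed sequence for each case: P(data | urn A) = (5/10)(5/9)(4/8)(4/7) = 0.079365; P(data | urn B) = (3/7)(4/6)(3/5)(2/4) = 0.085714; P(data | urn C) = (3/5)(2/4)(1/3)(2/2) = 0.1.
The prior-weighted likelihoods are 1/3 · 0.079365 = 0.026455, 1/3 · 0.085714 = 0.028571, 1/3 · 0.1 = 0.033333; these sum to 0.08836.
Dividing through by the total gives posterior P(urn A | data) = 0.2994, P(urn B | data) = 0.32335, P(urn C | data) = 0.37725.
The predictive probability is P(white next | data) = (1/2)(0.2994) + (1/3)(0.32335) + (1)(0.37725) = 0.63473.

0.6347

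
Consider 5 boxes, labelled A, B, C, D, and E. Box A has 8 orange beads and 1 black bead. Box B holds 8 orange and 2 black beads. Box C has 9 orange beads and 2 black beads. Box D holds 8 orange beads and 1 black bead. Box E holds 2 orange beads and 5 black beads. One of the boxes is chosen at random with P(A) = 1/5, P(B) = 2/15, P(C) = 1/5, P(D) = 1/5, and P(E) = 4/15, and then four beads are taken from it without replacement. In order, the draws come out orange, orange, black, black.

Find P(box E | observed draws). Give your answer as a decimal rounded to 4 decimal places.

Under each hypothesis, the probability of the observed sequence is: P(data | box A) = (8/9)(7/8)(1/7)(0/6) = 0; P(data | box B) = (8/10)(7/9)(2/8)(1/7) = 0.022222; P(data | box C) = (9/11)(8/10)(2/9)(1/8) = 0.018182; P(data | box D) = (8/9)(7/8)(1/7)(0/6) = 0; P(data | box E) = (2/7)(1/6)(5/5)(4/4) = 0.047619.
Weighting by the prior gives 1/5 · 0 = 0, 2/15 · 0.022222 = 0.002963, 1/5 · 0.018182 = 0.0036364, 1/5 · 0 = 0, 4/15 · 0.047619 = 0.012698; with total 0.019298.
Therefore the posterior P(box E | data) = (0.012698) / (0.019298) = 0.65803.

0.6580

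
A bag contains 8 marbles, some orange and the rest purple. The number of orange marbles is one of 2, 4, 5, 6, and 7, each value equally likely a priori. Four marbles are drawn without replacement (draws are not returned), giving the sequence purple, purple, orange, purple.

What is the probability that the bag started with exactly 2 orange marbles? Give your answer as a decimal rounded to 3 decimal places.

Compute the likelihood of the observed sequence for each case: P(data | r = 2) = (6/8)(5/7)(2/6)(4/5) = 0.14286; P(data | r = 4) = (4/8)(3/7)(4/6)(2/5) = 0.057143; P(data | r = 5) = (3/8)(2/7)(5/6)(1/5) = 0.017857; P(data | r = 6) = (2/8)(1/7)(6/6)(0/5) = 0; P(data | r = 7) = (1/8)(0/7) = 0.
The prior-weighted likelihoods are 1/5 · 0.14286 = 0.028571, 1/5 · 0.057143 = 0.011429, 1/5 · 0.017857 = 0.0035714, 1/5 · 0 = 0, 1/5 · 0 = 0; these sum to 0.043571.
Therefore the posterior P(r = 2 | data) = (0.028571) / (0.043571) = 0.65574.

0.656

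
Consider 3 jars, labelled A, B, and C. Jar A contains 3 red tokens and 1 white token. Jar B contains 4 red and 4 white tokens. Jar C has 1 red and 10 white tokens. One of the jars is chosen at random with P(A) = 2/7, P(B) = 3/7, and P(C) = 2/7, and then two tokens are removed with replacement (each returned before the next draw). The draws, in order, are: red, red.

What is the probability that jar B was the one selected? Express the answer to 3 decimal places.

Compute the likelihood of the observed sequence for each case: P(data | jar A) = (3/4)(3/4) = 0.5625; P(data | jar B) = (4/8)(4/8) = 0.25; P(data | jar C) = (1/11)(1/11) = 0.0082645.
Multiplying each by its prior: 2/7 · 0.5625 = 0.16071, 3/7 · 0.25 = 0.10714, 2/7 · 0.0082645 = 0.0023613; summing to 0.27022.
Hence P(jar B | data) = (0.10714) / (0.27022) = 0.3965.

0.397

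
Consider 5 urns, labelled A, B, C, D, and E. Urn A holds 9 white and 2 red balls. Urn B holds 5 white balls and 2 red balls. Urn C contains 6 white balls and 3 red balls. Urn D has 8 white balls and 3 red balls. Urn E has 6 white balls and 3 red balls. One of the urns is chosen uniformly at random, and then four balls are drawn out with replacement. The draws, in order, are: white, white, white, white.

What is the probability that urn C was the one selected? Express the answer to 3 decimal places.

For each hypothesis, P(data | H) works out to: P(data | urn A) = (9/11)(9/11)(9/11)(9/11) = 0.44813; P(data | urn B) = (5/7)(5/7)(5/7)(5/7) = 0.26031; P(data | urn C) = (6/9)(6/9)(6/9)(6/9) = 0.19753; P(data | urn D) = (8/11)(8/11)(8/11)(8/11) = 0.27976; P(data | urn E) = (6/9)(6/9)(6/9)(6/9) = 0.19753.
The prior-weighted likelihoods are 1/5 · 0.44813 = 0.089625, 1/5 · 0.26031 = 0.052062, 1/5 · 0.19753 = 0.039506, 1/5 · 0.27976 = 0.055952, 1/5 · 0.19753 = 0.039506; with total 0.27665.
By Bayes' rule, P(urn C | data) = (0.039506) / (0.27665) = 0.1428.

0.143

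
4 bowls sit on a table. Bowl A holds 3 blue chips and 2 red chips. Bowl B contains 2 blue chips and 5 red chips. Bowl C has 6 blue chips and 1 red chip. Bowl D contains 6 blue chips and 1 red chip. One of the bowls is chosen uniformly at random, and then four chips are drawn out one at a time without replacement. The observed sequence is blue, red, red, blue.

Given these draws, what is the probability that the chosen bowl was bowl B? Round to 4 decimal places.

For each hypothesis, P(data | H) works out to: P(data | bowl A) = (3/5)(2/4)(1/3)(2/2) = 1/10; P(data | bowl B) = (2/7)(5/6)(4/5)(1/4) = 1/21; P(data | bowl C) = (6/7)(1/6)(0/5) = 0; P(data | bowl D) = (6/7)(1/6)(0/5) = 0.
The prior-weighted likelihoods are 1/4 · 1/10 = 1/40, 1/4 · 1/21 = 1/84, 1/4 · 0 = 0, 1/4 · 0 = 0; these sum to 31/840.
So P(bowl B | data) = (1/84) / (31/840) = 10/31.

0.3226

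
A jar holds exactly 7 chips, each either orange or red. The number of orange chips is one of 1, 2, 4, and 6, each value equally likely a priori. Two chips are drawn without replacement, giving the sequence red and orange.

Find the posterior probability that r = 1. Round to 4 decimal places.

0.1765

Compute the likelihood of the observed sequence for each case: P(data | r = 1) = (6/7)(1/6) = 1/7; P(data | r = 2) = (5/7)(2/6) = 5/21; P(data | r = 4) = (3/7)(4/6) = 2/7; P(data | r = 6) = (1/7)(6/6) = 1/7.
The prior-weighted likelihoods are 1/4 · 1/7 = 1/28, 1/4 · 5/21 = 5/84, 1/4 · 2/7 = 1/14, 1/4 · 1/7 = 1/28; with total 17/84.
So P(r = 1 | data) = (1/28) / (17/84) = 3/17.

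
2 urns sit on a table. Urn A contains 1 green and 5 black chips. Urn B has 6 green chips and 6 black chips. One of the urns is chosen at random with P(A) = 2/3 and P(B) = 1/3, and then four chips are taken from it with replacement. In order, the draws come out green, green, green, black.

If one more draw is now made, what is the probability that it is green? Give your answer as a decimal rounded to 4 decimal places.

Under each hypothesis, the probability of the observed sequence is: P(data | urn A) = (1/6)(1/6)(1/6)(5/6) = 0.003858; P(data | urn B) = (6/12)(6/12)(6/12)(6/12) = 0.0625.
The prior-weighted likelihoods are 2/3 · 0.003858 = 0.002572, 1/3 · 0.0625 = 0.020833; these sum to 0.023405.
Dividing through by the total gives posterior P(urn A | data) = 0.10989, P(urn B | data) = 0.89011.
Averaging over the posterior, P(green next | data) = (1/6)(0.10989) + (1/2)(0.89011) = 0.46337.

0.4634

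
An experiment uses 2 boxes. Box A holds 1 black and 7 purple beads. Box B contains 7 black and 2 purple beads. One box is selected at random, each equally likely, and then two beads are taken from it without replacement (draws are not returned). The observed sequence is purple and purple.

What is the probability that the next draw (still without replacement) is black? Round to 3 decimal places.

0.196

Compute the likelihood of the observed sequence for each case: P(data | box A) = (7/8)(6/7) = 3/4; P(data | box B) = (2/9)(1/8) = 1/36.
The prior-weighted likelihoods are 1/2 · 3/4 = 3/8, 1/2 · 1/36 = 1/72; with total 7/18.
Dividing through by the total gives posterior P(box A | data) = 27/28, P(box B | data) = 1/28.
So P(black next | data) = Σ P(black next | H) P(H | data) = (1/6)(27/28) + (1)(1/28) = 11/56.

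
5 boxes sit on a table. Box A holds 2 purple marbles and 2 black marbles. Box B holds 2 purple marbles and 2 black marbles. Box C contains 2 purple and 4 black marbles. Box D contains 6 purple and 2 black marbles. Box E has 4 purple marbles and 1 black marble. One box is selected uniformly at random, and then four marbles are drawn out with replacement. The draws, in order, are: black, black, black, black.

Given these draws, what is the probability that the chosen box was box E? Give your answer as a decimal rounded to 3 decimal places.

0.005

The likelihood of the observed sequence under each hypothesis: P(data | box A) = (2/4)(2/4)(2/4)(2/4) = 0.0625; P(data | box B) = (2/4)(2/4)(2/4)(2/4) = 0.0625; P(data | box C) = (4/6)(4/6)(4/6)(4/6) = 0.19753; P(data | box D) = (2/8)(2/8)(2/8)(2/8) = 0.0039062; P(data | box E) = (1/5)(1/5)(1/5)(1/5) = 0.0016.
Weighting by the prior gives 1/5 · 0.0625 = 0.0125, 1/5 · 0.0625 = 0.0125, 1/5 · 0.19753 = 0.039506, 1/5 · 0.0039062 = 0.00078125, 1/5 · 0.0016 = 0.00032; with total 0.065607.
So P(box E | data) = (0.00032) / (0.065607) = 0.0048775.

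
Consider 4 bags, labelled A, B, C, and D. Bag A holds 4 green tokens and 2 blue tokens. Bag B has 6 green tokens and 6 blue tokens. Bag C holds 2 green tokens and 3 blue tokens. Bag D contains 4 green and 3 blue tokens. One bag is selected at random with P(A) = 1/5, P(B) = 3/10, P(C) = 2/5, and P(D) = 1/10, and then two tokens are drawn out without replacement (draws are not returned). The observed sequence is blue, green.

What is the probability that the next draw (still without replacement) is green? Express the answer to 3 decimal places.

Compute the likelihood of the observed sequence for each case: P(data | bag A) = (2/6)(4/5) = 0.26667; P(data | bag B) = (6/12)(6/11) = 0.27273; P(data | bag C) = (3/5)(2/4) = 0.3; P(data | bag D) = (3/7)(4/6) = 0.28571.
Multiplying each by its prior: 1/5 · 0.26667 = 0.053333, 3/10 · 0.27273 = 0.081818, 2/5 · 0.3 = 0.12, 1/10 · 0.28571 = 0.028571; summing to 0.28372.
Dividing through by the total gives posterior P(bag A | data) = 0.18798, P(bag B | data) = 0.28837, P(bag C | data) = 0.42295, P(bag D | data) = 0.1007.
The predictive probability is P(green next | data) = (3/4)(0.18798) + (1/2)(0.28837) + (1/3)(0.42295) + (3/5)(0.1007) = 0.48657.

0.487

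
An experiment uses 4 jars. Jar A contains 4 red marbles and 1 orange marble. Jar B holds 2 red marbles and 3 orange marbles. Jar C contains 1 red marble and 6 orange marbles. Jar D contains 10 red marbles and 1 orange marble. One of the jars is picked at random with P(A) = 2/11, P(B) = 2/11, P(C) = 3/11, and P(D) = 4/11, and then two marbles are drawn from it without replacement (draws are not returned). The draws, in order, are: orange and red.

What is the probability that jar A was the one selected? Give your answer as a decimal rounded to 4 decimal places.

Under each hypothesis, the probability of the observed sequence is: P(data | jar A) = (1/5)(4/4) = 1/5; P(data | jar B) = (3/5)(2/4) = 3/10; P(data | jar C) = (6/7)(1/6) = 1/7; P(data | jar D) = (1/11)(10/10) = 1/11.
The prior-weighted likelihoods are 2/11 · 1/5 = 2/55, 2/11 · 3/10 = 3/55, 3/11 · 1/7 = 3/77, 4/11 · 1/11 = 4/121; these sum to 138/847.
Hence P(jar A | data) = (2/55) / (138/847) = 77/345.

0.2232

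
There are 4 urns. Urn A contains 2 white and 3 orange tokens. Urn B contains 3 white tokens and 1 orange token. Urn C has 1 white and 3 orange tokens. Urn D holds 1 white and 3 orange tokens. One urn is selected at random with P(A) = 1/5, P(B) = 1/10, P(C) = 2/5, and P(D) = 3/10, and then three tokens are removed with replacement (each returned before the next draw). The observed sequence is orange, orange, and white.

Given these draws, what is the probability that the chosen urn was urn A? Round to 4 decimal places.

Under each hypothesis, the probability of the observed sequence is: P(data | urn A) = (3/5)(3/5)(2/5) = 0.144; P(data | urn B) = (1/4)(1/4)(3/4) = 0.046875; P(data | urn C) = (3/4)(3/4)(1/4) = 0.14062; P(data | urn D) = (3/4)(3/4)(1/4) = 0.14062.
The prior-weighted likelihoods are 1/5 · 0.144 = 0.0288, 1/10 · 0.046875 = 0.0046875, 2/5 · 0.14062 = 0.05625, 3/10 · 0.14062 = 0.042188; these sum to 0.13192.
By Bayes' rule, P(urn A | data) = (0.0288) / (0.13192) = 0.21831.

0.2183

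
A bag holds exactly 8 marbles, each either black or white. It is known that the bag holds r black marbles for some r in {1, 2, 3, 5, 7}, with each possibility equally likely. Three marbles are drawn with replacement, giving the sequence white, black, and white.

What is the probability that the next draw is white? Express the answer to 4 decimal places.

0.6512

For each hypothesis, P(data | H) works out to: P(data | r = 1) = (7/8)(1/8)(7/8) = 0.095703; P(data | r = 2) = (6/8)(2/8)(6/8) = 0.14062; P(data | r = 3) = (5/8)(3/8)(5/8) = 0.14648; P(data | r = 5) = (3/8)(5/8)(3/8) = 0.087891; P(data | r = 7) = (1/8)(7/8)(1/8) = 0.013672.
The prior-weighted likelihoods are 1/5 · 0.095703 = 0.019141, 1/5 · 0.14062 = 0.028125, 1/5 · 0.14648 = 0.029297, 1/5 · 0.087891 = 0.017578, 1/5 · 0.013672 = 0.0027344; with total 0.096875.
Normalising, the posterior is P(r = 1 | data) = 0.19758, P(r = 2 | data) = 0.29032, P(r = 3 | data) = 0.30242, P(r = 5 | data) = 0.18145, P(r = 7 | data) = 0.028226.
So P(white next | data) = Σ P(white next | H) P(H | data) = (7/8)(0.19758) + (3/4)(0.29032) + (5/8)(0.30242) + (3/8)(0.18145) + (1/8)(0.028226) = 0.65121.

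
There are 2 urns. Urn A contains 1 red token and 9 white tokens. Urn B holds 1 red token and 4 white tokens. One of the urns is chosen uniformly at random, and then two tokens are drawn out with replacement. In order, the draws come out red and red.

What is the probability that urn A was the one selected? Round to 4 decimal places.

Under each hypothesis, the probability of the observed sequence is: P(data | urn A) = (1/10)(1/10) = 1/100; P(data | urn B) = (1/5)(1/5) = 1/25.
The prior-weighted likelihoods are 1/2 · 1/100 = 1/200, 1/2 · 1/25 = 1/50; these sum to 1/40.
Hence P(urn A | data) = (1/200) / (1/40) = 1/5.

0.2000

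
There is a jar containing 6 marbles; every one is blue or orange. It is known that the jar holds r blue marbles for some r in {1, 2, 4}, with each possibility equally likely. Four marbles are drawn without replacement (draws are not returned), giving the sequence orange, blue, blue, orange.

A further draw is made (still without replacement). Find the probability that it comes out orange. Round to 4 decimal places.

0.5000

Compute the likelihood of the observed sequence for each case: P(data | r = 1) = (5/6)(1/5)(0/4) = 0; P(data | r = 2) = (4/6)(2/5)(1/4)(3/3) = 1/15; P(data | r = 4) = (2/6)(4/5)(3/4)(1/3) = 1/15.
The prior-weighted likelihoods are 1/3 · 0 = 0, 1/3 · 1/15 = 1/45, 1/3 · 1/15 = 1/45; summing to 2/45.
Normalising, the posterior is P(r = 1 | data) = 0, P(r = 2 | data) = 1/2, P(r = 4 | data) = 1/2.
The predictive probability is P(orange next | data) = (1)(1/2) + (0)(1/2) = 1/2.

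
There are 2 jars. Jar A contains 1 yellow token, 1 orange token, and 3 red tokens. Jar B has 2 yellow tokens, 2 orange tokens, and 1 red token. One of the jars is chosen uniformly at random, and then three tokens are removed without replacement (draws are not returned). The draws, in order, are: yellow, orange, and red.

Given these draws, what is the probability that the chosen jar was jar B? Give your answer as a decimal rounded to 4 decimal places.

The likelihood of the observed sequence under each hypothesis: P(data | jar A) = (1/5)(1/4)(3/3) = 1/20; P(data | jar B) = (2/5)(2/4)(1/3) = 1/15.
Multiplying each by its prior: 1/2 · 1/20 = 1/40, 1/2 · 1/15 = 1/30; with total 7/120.
By Bayes' rule, P(jar B | data) = (1/30) / (7/120) = 4/7.

0.5714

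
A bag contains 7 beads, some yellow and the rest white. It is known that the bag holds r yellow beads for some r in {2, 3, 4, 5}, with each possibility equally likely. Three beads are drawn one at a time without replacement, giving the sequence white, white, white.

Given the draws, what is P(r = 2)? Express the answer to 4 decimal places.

Under each hypothesis, the probability of the observed sequence is: P(data | r = 2) = (5/7)(4/6)(3/5) = 2/7; P(data | r = 3) = (4/7)(3/6)(2/5) = 4/35; P(data | r = 4) = (3/7)(2/6)(1/5) = 1/35; P(data | r = 5) = (2/7)(1/6)(0/5) = 0.
Multiplying each by its prior: 1/4 · 2/7 = 1/14, 1/4 · 4/35 = 1/35, 1/4 · 1/35 = 1/140, 1/4 · 0 = 0; summing to 3/28.
By Bayes' rule, P(r = 2 | data) = (1/14) / (3/28) = 2/3.

0.6667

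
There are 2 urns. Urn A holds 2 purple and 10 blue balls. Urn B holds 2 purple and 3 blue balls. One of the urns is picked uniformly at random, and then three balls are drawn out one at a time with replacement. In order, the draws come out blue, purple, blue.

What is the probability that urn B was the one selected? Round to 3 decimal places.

0.554

The likelihood of the observed sequence under each hypothesis: P(data | urn A) = (10/12)(2/12)(10/12) = 0.11574; P(data | urn B) = (3/5)(2/5)(3/5) = 0.144.
The prior-weighted likelihoods are 1/2 · 0.11574 = 0.05787, 1/2 · 0.144 = 0.072; summing to 0.12987.
By Bayes' rule, P(urn B | data) = (0.072) / (0.12987) = 0.5544.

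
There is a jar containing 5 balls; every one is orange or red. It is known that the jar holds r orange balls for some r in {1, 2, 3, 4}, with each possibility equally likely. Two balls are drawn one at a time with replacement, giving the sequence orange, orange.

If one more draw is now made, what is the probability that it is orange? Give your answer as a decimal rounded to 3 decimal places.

0.667

Under each hypothesis, the probability of the observed sequence is: P(data | r = 1) = (1/5)(1/5) = 1/25; P(data | r = 2) = (2/5)(2/5) = 4/25; P(data | r = 3) = (3/5)(3/5) = 9/25; P(data | r = 4) = (4/5)(4/5) = 16/25.
Multiplying each by its prior: 1/4 · 1/25 = 1/100, 1/4 · 4/25 = 1/25, 1/4 · 9/25 = 9/100, 1/4 · 16/25 = 4/25; with total 3/10.
Dividing through by the total gives posterior P(r = 1 | data) = 1/30, P(r = 2 | data) = 2/15, P(r = 3 | data) = 3/10, P(r = 4 | data) = 8/15.
So P(orange next | data) = Σ P(orange next | H) P(H | data) = (1/5)(1/30) + (2/5)(2/15) + (3/5)(3/10) + (4/5)(8/15) = 2/3.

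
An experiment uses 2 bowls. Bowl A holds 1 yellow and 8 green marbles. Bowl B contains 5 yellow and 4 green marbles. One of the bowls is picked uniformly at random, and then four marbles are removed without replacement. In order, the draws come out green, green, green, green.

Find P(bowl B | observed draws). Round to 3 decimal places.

0.014

Compute the likelihood of the observed sequence for each case: P(data | bowl A) = (8/9)(7/8)(6/7)(5/6) = 5/9; P(data | bowl B) = (4/9)(3/8)(2/7)(1/6) = 1/126.
Weighting by the prior gives 1/2 · 5/9 = 5/18, 1/2 · 1/126 = 1/252; summing to 71/252.
Therefore the posterior P(bowl B | data) = (1/252) / (71/252) = 1/71.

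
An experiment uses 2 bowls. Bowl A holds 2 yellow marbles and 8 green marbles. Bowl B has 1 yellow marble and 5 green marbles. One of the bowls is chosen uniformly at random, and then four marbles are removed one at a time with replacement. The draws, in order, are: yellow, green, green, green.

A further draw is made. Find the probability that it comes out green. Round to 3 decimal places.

Under each hypothesis, the probability of the observed sequence is: P(data | bowl A) = (2/10)(8/10)(8/10)(8/10) = 0.1024; P(data | bowl B) = (1/6)(5/6)(5/6)(5/6) = 0.096451.
Multiplying each by its prior: 1/2 · 0.1024 = 0.0512, 1/2 · 0.096451 = 0.048225; with total 0.099425.
Dividing through by the total gives posterior P(bowl A | data) = 0.51496, P(bowl B | data) = 0.48504.
The predictive probability is P(green next | data) = (4/5)(0.51496) + (5/6)(0.48504) = 0.81617.

0.816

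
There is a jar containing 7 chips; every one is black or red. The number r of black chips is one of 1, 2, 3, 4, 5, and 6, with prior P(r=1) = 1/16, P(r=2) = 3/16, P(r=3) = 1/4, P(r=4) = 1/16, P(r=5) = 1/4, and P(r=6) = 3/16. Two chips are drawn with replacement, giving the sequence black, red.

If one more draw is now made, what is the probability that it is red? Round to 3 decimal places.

For each hypothesis, P(data | H) works out to: P(data | r = 1) = (1/7)(6/7) = 6/49; P(data | r = 2) = (2/7)(5/7) = 10/49; P(data | r = 3) = (3/7)(4/7) = 12/49; P(data | r = 4) = (4/7)(3/7) = 12/49; P(data | r = 5) = (5/7)(2/7) = 10/49; P(data | r = 6) = (6/7)(1/7) = 6/49.
The prior-weighted likelihoods are 1/16 · 6/49 = 3/392, 3/16 · 10/49 = 15/392, 1/4 · 12/49 = 3/49, 1/16 · 12/49 = 3/196, 1/4 · 10/49 = 5/98, 3/16 · 6/49 = 9/392; summing to 11/56.
Normalising, the posterior is P(r = 1 | data) = 3/77, P(r = 2 | data) = 15/77, P(r = 3 | data) = 24/77, P(r = 4 | data) = 6/77, P(r = 5 | data) = 20/77, P(r = 6 | data) = 9/77.
Averaging over the posterior, P(red next | data) = (6/7)(3/77) + (5/7)(15/77) + (4/7)(24/77) + (3/7)(6/77) + (2/7)(20/77) + (1/7)(9/77) = 256/539.

0.475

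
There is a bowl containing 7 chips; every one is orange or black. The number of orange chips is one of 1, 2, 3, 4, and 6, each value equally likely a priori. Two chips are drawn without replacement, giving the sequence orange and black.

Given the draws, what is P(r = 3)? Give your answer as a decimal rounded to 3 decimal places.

Under each hypothesis, the probability of the observed sequence is: P(data | r = 1) = (1/7)(6/6) = 1/7; P(data | r = 2) = (2/7)(5/6) = 5/21; P(data | r = 3) = (3/7)(4/6) = 2/7; P(data | r = 4) = (4/7)(3/6) = 2/7; P(data | r = 6) = (6/7)(1/6) = 1/7.
Weighting by the prior gives 1/5 · 1/7 = 1/35, 1/5 · 5/21 = 1/21, 1/5 · 2/7 = 2/35, 1/5 · 2/7 = 2/35, 1/5 · 1/7 = 1/35; these sum to 23/105.
Therefore the posterior P(r = 3 | data) = (2/35) / (23/105) = 6/23.

0.261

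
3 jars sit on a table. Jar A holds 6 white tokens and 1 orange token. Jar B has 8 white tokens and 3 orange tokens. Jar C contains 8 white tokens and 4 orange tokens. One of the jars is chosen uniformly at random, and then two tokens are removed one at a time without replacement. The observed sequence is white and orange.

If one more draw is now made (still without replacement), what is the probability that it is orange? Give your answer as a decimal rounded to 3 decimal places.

The likelihood of the observed sequence under each hypothesis: P(data | jar A) = (6/7)(1/6) = 0.14286; P(data | jar B) = (8/11)(3/10) = 0.21818; P(data | jar C) = (8/12)(4/11) = 0.24242.
The prior-weighted likelihoods are 1/3 · 0.14286 = 0.047619, 1/3 · 0.21818 = 0.072727, 1/3 · 0.24242 = 0.080808; these sum to 0.20115.
The posterior is then P(jar A | data) = 0.23673, P(jar B | data) = 0.36155, P(jar C | data) = 0.40172.
Averaging over the posterior, P(orange next | data) = (0)(0.23673) + (2/9)(0.36155) + (3/10)(0.40172) = 0.20086.

0.201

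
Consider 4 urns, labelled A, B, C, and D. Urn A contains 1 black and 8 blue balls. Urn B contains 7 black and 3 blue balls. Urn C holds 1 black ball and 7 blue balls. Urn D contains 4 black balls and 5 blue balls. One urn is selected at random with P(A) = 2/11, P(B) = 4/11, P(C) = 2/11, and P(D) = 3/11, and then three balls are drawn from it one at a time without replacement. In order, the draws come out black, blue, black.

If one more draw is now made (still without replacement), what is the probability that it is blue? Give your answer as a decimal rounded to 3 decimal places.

0.414

Under each hypothesis, the probability of the observed sequence is: P(data | urn A) = (1/9)(8/8)(0/7) = 0; P(data | urn B) = (7/10)(3/9)(6/8) = 7/40; P(data | urn C) = (1/8)(7/7)(0/6) = 0; P(data | urn D) = (4/9)(5/8)(3/7) = 5/42.
The prior-weighted likelihoods are 2/11 · 0 = 0, 4/11 · 7/40 = 7/110, 2/11 · 0 = 0, 3/11 · 5/42 = 5/154; with total 37/385.
Normalising, the posterior is P(urn A | data) = 0, P(urn B | data) = 49/74, P(urn C | data) = 0, P(urn D | data) = 25/74.
So P(blue next | data) = Σ P(blue next | H) P(H | data) = (2/7)(49/74) + (2/3)(25/74) = 46/111.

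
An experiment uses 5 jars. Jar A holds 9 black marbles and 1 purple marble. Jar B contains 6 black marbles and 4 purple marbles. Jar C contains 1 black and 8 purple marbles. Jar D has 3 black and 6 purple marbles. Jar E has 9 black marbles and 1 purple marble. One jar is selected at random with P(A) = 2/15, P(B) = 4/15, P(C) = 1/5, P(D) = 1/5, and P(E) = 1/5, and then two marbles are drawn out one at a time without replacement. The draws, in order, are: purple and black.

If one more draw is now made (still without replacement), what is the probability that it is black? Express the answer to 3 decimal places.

0.521

Compute the likelihood of the observed sequence for each case: P(data | jar A) = (1/10)(9/9) = 1/10; P(data | jar B) = (4/10)(6/9) = 4/15; P(data | jar C) = (8/9)(1/8) = 1/9; P(data | jar D) = (6/9)(3/8) = 1/4; P(data | jar E) = (1/10)(9/9) = 1/10.
The prior-weighted likelihoods are 2/15 · 1/10 = 1/75, 4/15 · 4/15 = 16/225, 1/5 · 1/9 = 1/45, 1/5 · 1/4 = 1/20, 1/5 · 1/10 = 1/50; summing to 53/300.
Dividing through by the total gives posterior P(jar A | data) = 0.075472, P(jar B | data) = 0.40252, P(jar C | data) = 0.12579, P(jar D | data) = 0.28302, P(jar E | data) = 0.11321.
So P(black next | data) = Σ P(black next | H) P(H | data) = (1)(0.075472) + (5/8)(0.40252) + (0)(0.12579) + (2/7)(0.28302) + (1)(0.11321) = 0.52111.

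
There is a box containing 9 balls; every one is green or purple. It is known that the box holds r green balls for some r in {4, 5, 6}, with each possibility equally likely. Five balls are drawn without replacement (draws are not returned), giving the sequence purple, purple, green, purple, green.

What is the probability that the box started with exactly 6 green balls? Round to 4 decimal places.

0.1304

The likelihood of the observed sequence under each hypothesis: P(data | r = 4) = (5/9)(4/8)(4/7)(3/6)(3/5) = 1/21; P(data | r = 5) = (4/9)(3/8)(5/7)(2/6)(4/5) = 2/63; P(data | r = 6) = (3/9)(2/8)(6/7)(1/6)(5/5) = 1/84.
Weighting by the prior gives 1/3 · 1/21 = 1/63, 1/3 · 2/63 = 2/189, 1/3 · 1/84 = 1/252; with total 23/756.
Hence P(r = 6 | data) = (1/252) / (23/756) = 3/23.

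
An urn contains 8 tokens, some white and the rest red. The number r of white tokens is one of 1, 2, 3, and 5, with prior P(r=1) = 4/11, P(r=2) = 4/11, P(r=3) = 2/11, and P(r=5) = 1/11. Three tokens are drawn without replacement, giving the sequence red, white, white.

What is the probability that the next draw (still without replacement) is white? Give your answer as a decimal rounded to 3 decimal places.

For each hypothesis, P(data | H) works out to: P(data | r = 1) = (7/8)(1/7)(0/6) = 0; P(data | r = 2) = (6/8)(2/7)(1/6) = 1/28; P(data | r = 3) = (5/8)(3/7)(2/6) = 5/56; P(data | r = 5) = (3/8)(5/7)(4/6) = 5/28.
The prior-weighted likelihoods are 4/11 · 0 = 0, 4/11 · 1/28 = 1/77, 2/11 · 5/56 = 5/308, 1/11 · 5/28 = 5/308; these sum to 1/22.
Dividing through by the total gives posterior P(r = 1 | data) = 0, P(r = 2 | data) = 2/7, P(r = 3 | data) = 5/14, P(r = 5 | data) = 5/14.
Averaging over the posterior, P(white next | data) = (0)(2/7) + (1/5)(5/14) + (3/5)(5/14) = 2/7.

0.286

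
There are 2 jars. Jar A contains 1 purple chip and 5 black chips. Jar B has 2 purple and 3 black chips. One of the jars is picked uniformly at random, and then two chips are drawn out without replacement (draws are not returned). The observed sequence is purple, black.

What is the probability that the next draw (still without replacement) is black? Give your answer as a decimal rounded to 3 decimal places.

0.786

The likelihood of the observed sequence under each hypothesis: P(data | jar A) = (1/6)(5/5) = 1/6; P(data | jar B) = (2/5)(3/4) = 3/10.
The prior-weighted likelihoods are 1/2 · 1/6 = 1/12, 1/2 · 3/10 = 3/20; summing to 7/30.
Dividing through by the total gives posterior P(jar A | data) = 5/14, P(jar B | data) = 9/14.
The predictive probability is P(black next | data) = (1)(5/14) + (2/3)(9/14) = 11/14.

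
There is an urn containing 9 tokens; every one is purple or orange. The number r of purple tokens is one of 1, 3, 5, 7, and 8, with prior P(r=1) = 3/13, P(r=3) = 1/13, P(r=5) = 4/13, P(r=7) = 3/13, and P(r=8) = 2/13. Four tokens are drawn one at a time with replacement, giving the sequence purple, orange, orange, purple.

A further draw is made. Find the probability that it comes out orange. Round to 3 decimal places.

0.439

Compute the likelihood of the observed sequence for each case: P(data | r = 1) = (1/9)(8/9)(8/9)(1/9) = 0.0097546; P(data | r = 3) = (3/9)(6/9)(6/9)(3/9) = 0.049383; P(data | r = 5) = (5/9)(4/9)(4/9)(5/9) = 0.060966; P(data | r = 7) = (7/9)(2/9)(2/9)(7/9) = 0.029873; P(data | r = 8) = (8/9)(1/9)(1/9)(8/9) = 0.0097546.
Multiplying each by its prior: 3/13 · 0.0097546 = 0.0022511, 1/13 · 0.049383 = 0.0037987, 4/13 · 0.060966 = 0.018759, 3/13 · 0.029873 = 0.0068939, 2/13 · 0.0097546 = 0.0015007; with total 0.033203.
Normalising, the posterior is P(r = 1 | data) = 0.067797, P(r = 3 | data) = 0.11441, P(r = 5 | data) = 0.56497, P(r = 7 | data) = 0.20763, P(r = 8 | data) = 0.045198.
So P(orange next | data) = Σ P(orange next | H) P(H | data) = (8/9)(0.067797) + (2/3)(0.11441) + (4/9)(0.56497) + (2/9)(0.20763) + (1/9)(0.045198) = 0.43879.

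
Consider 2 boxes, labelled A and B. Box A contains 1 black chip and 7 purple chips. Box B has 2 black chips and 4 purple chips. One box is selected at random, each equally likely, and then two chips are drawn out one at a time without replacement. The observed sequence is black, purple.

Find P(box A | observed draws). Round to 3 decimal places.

0.319

Compute the likelihood of the observed sequence for each case: P(data | box A) = (1/8)(7/7) = 1/8; P(data | box B) = (2/6)(4/5) = 4/15.
Weighting by the prior gives 1/2 · 1/8 = 1/16, 1/2 · 4/15 = 2/15; these sum to 47/240.
Therefore the posterior P(box A | data) = (1/16) / (47/240) = 15/47.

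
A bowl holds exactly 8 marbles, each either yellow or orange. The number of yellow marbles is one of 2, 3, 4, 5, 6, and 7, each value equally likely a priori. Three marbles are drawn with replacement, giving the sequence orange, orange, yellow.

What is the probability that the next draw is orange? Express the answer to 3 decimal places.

0.546

Under each hypothesis, the probability of the observed sequence is: P(data | r = 2) = (6/8)(6/8)(2/8) = 0.14062; P(data | r = 3) = (5/8)(5/8)(3/8) = 0.14648; P(data | r = 4) = (4/8)(4/8)(4/8) = 0.125; P(data | r = 5) = (3/8)(3/8)(5/8) = 0.087891; P(data | r = 6) = (2/8)(2/8)(6/8) = 0.046875; P(data | r = 7) = (1/8)(1/8)(7/8) = 0.013672.
Multiplying each by its prior: 1/6 · 0.14062 = 0.023438, 1/6 · 0.14648 = 0.024414, 1/6 · 0.125 = 0.020833, 1/6 · 0.087891 = 0.014648, 1/6 · 0.046875 = 0.0078125, 1/6 · 0.013672 = 0.0022786; summing to 0.093424.
Dividing through by the total gives posterior P(r = 2 | data) = 0.25087, P(r = 3 | data) = 0.26132, P(r = 4 | data) = 0.223, P(r = 5 | data) = 0.15679, P(r = 6 | data) = 0.083624, P(r = 7 | data) = 0.02439.
The predictive probability is P(orange next | data) = (3/4)(0.25087) + (5/8)(0.26132) + (1/2)(0.223) + (3/8)(0.15679) + (1/4)(0.083624) + (1/8)(0.02439) = 0.54573.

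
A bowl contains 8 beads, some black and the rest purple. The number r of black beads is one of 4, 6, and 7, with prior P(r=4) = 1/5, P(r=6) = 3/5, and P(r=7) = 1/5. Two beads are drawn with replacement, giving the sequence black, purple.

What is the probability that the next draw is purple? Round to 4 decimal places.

0.3030

For each hypothesis, P(data | H) works out to: P(data | r = 4) = (4/8)(4/8) = 1/4; P(data | r = 6) = (6/8)(2/8) = 3/16; P(data | r = 7) = (7/8)(1/8) = 7/64.
Weighting by the prior gives 1/5 · 1/4 = 1/20, 3/5 · 3/16 = 9/80, 1/5 · 7/64 = 7/320; summing to 59/320.
The posterior is then P(r = 4 | data) = 16/59, P(r = 6 | data) = 36/59, P(r = 7 | data) = 7/59.
The predictive probability is P(purple next | data) = (1/2)(16/59) + (1/4)(36/59) + (1/8)(7/59) = 143/472.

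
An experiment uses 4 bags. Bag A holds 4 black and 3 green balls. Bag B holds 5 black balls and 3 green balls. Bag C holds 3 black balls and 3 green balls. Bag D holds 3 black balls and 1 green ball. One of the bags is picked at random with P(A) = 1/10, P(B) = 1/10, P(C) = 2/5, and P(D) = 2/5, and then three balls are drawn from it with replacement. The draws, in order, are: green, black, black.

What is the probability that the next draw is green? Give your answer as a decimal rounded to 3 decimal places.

For each hypothesis, P(data | H) works out to: P(data | bag A) = (3/7)(4/7)(4/7) = 0.13994; P(data | bag B) = (3/8)(5/8)(5/8) = 0.14648; P(data | bag C) = (3/6)(3/6)(3/6) = 0.125; P(data | bag D) = (1/4)(3/4)(3/4) = 0.14062.
Weighting by the prior gives 1/10 · 0.13994 = 0.013994, 1/10 · 0.14648 = 0.014648, 2/5 · 0.125 = 0.05, 2/5 · 0.14062 = 0.05625; these sum to 0.13489.
The posterior is then P(bag A | data) = 0.10374, P(bag B | data) = 0.10859, P(bag C | data) = 0.37067, P(bag D | data) = 0.417.
So P(green next | data) = Σ P(green next | H) P(H | data) = (3/7)(0.10374) + (3/8)(0.10859) + (1/2)(0.37067) + (1/4)(0.417) = 0.37477.

0.375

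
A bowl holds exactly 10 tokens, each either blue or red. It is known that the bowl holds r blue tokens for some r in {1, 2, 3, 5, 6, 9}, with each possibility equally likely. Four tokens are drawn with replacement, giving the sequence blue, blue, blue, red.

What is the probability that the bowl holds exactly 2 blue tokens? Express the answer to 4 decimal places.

0.0258

The likelihood of the observed sequence under each hypothesis: P(data | r = 1) = (1/10)(1/10)(1/10)(9/10) = 0.0009; P(data | r = 2) = (2/10)(2/10)(2/10)(8/10) = 0.0064; P(data | r = 3) = (3/10)(3/10)(3/10)(7/10) = 0.0189; P(data | r = 5) = (5/10)(5/10)(5/10)(5/10) = 0.0625; P(data | r = 6) = (6/10)(6/10)(6/10)(4/10) = 0.0864; P(data | r = 9) = (9/10)(9/10)(9/10)(1/10) = 0.0729.
Multiplying each by its prior: 1/6 · 0.0009 = 0.00015, 1/6 · 0.0064 = 0.0010667, 1/6 · 0.0189 = 0.00315, 1/6 · 0.0625 = 0.010417, 1/6 · 0.0864 = 0.0144, 1/6 · 0.0729 = 0.01215; these sum to 0.041333.
Therefore the posterior P(r = 2 | data) = (0.0010667) / (0.041333) = 0.025806.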